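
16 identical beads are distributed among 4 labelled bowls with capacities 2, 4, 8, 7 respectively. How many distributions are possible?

45

By stars and bars, unrestricted non-negative solutions to x_1+…+x_4 = 16 number C(16+3,3) = 969.
Subtract solutions that violate a single cap (substitute x_i' = x_i − (cap_i+1)): x_1 ≥ 3 gives C(16,3) = 560; x_2 ≥ 5 gives C(14,3) = 364; x_3 ≥ 9 gives C(10,3) = 120; x_4 ≥ 8 gives C(11,3) = 165. Together 1209.
Add back pairs where two caps are both exceeded: 165 + 35 + 56 + 10 + 20 + 0 = 286.
Subtract triples: 0 + 1 + 0 + 0 = 1.
By inclusion–exclusion the count is 969 − 1209 + 286 − 1 = 45.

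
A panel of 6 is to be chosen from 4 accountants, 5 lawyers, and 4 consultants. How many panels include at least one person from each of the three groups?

1520

Unrestricted: C(13,6) = 1716 ways to pick any 6 of the 13.
Selections missing a whole group: no accountants → C(9,6) = 84; no lawyers → C(8,6) = 28; no consultants → C(9,6) = 84.
Add back selections omitting two groups (i.e. drawn from a single group): C(4,6) + C(5,6) + C(4,6) = 0.
By inclusion–exclusion: 1716 − 196 + 0 = 1520.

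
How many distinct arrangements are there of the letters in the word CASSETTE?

The 8 letters of CASSETTE have repeats: E appearing twice, S appearing twice, and T appearing twice.
So there are 8! / (2!·2!·2!) = 5040 distinguishable arrangements.

5040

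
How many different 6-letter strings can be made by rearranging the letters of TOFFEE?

The 6 letters of TOFFEE have repeats: E appearing twice and F appearing twice.
Dividing 6! = 720 by 2!·2! = 4 for the repeated letters gives 180.

180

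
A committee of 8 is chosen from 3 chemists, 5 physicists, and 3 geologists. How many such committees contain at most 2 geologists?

Split by how many geologists are chosen (0 through 2).
Sum: C(3,0)·C(8,8) + C(3,1)·C(8,7) + C(3,2)·C(8,6) = 1 + 24 + 84 = 109.

109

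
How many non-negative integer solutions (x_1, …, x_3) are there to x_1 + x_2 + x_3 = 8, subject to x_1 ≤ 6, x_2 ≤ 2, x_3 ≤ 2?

Ignoring the caps, the number of non-negative solutions to x_1+…+x_3 = 8 is C(10,2) = 45.
Subtract solutions that violate a single cap (substitute x_i' = x_i − (cap_i+1)): x_1 ≥ 7 gives C(3,2) = 3; x_2 ≥ 3 gives C(7,2) = 21; x_3 ≥ 3 gives C(7,2) = 21. Together 45.
Add back pairs where two caps are both exceeded: 0 + 0 + 6 = 6.
By inclusion–exclusion the count is 45 − 45 + 6 = 6.

6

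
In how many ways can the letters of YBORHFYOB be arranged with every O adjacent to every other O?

10080

Treat the 2 copies of O as a single block. The multiset to arrange is then {OO, B, B, F, H, R, Y, Y}, 8 items in all.
That gives (8)!/(2!·2!) = 10080 arrangements.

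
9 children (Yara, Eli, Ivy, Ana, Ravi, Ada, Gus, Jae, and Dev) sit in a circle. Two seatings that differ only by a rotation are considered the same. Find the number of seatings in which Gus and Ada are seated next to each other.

Treat {Gus, Ada} as one unit (2 internal orders) and seat the resulting 8 units around the table: (7)! circular arrangements.
So 2 × (7)! = 2 × 5040 = 10080.

10080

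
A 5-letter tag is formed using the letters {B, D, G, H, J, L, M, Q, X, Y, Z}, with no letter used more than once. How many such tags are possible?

This is a permutation of 5 out of 11: P(11,5) = 11!/6!.
That product is 11 × 10 × 9 × 8 × 7 = 55440.

55440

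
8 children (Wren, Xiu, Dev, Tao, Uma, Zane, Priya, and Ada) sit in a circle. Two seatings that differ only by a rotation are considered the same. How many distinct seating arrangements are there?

Seat Wren anywhere (absorbing the rotational symmetry), then permute the other 7: (7)! = 5040.

5040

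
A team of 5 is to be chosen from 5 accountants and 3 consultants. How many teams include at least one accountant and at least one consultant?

55

Unrestricted: C(8,5) = 56 ways to pick any 5 of the 8.
Selections missing a whole group: no accountants → C(3,5) = 0; no consultants → C(5,5) = 1.
Both groups omitted at once is impossible, so 56 − 1 = 55.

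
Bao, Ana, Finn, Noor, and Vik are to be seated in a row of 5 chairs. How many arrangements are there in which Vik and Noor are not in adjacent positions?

72

Of the 5! = 120 arrangements, those with Vik and Noor adjacent number 2 × 4! = 48 (treat the pair as a block with 2 internal orders).
Complementary counting: 120 − 48 = 72.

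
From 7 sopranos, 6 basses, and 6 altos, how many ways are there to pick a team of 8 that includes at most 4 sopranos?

Split by how many sopranos are chosen (0 through 4).
Sum: C(7,0)·C(12,8) + C(7,1)·C(12,7) + C(7,2)·C(12,6) + C(7,3)·C(12,5) + C(7,4)·C(12,4) = 495 + 5544 + 19404 + 27720 + 17325 = 70488.

70488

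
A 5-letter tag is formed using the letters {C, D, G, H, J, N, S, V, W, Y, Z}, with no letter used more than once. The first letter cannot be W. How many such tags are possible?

The first letter has 11−1 = 10 choices (anything except W).
The remaining 4 letters are filled from the other 10 symbols without repetition: 10 × 9 × 8 × 7 = 5040.
Total: 10 × 5040 = 50400.

50400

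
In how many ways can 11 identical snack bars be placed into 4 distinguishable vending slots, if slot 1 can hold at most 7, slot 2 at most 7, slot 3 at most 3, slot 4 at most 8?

194

Without the upper bounds there are C(14,3) = 364 ways to split 11 among 4 vending slots.
Subtract solutions that violate a single cap (substitute x_i' = x_i − (cap_i+1)): x_1 ≥ 8 gives C(6,3) = 20; x_2 ≥ 8 gives C(6,3) = 20; x_3 ≥ 4 gives C(10,3) = 120; x_4 ≥ 9 gives C(5,3) = 10. Together 170.
No two caps can be exceeded simultaneously, so the pair terms are all 0.
By inclusion–exclusion the count is 364 − 170 + 0 = 194.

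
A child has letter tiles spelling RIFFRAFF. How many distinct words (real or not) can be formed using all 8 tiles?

The 8 letters of RIFFRAFF have repeats: F appearing 4 times and R appearing twice.
The number of distinct arrangements is 8!/(4!·2!) = 40320/48 = 840.

840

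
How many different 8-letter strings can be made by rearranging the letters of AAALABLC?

840

AAALABLC has 8 letters with A appearing 4 times and L appearing twice.
The number of distinct arrangements is 8!/(4!·2!) = 40320/48 = 840.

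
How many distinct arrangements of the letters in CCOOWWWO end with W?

With the last slot taken by W, it remains to arrange the other 7 letters (CCOOWWO).
Those 7 letters have C appearing twice, O appearing 3 times, and W appearing twice, giving (7)!/(3!·2!·2!) = 210.

210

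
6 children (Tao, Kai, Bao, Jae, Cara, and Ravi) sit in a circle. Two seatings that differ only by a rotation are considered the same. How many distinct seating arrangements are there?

120

Seat Tao anywhere (absorbing the rotational symmetry), then permute the other 5: (5)! = 120.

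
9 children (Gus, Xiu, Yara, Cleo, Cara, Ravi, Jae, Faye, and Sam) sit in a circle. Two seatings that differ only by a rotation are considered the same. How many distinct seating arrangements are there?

40320

Fix one person's seat to break rotational symmetry; the remaining 8 people can be arranged in (8)! = 40320 ways.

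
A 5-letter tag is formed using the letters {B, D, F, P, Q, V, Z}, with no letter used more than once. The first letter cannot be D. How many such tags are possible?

2160

The first letter has 7−1 = 6 choices (anything except D).
The remaining 4 letters are filled from the other 6 symbols without repetition: 6 × 5 × 4 × 3 = 360.
Total: 6 × 360 = 2160.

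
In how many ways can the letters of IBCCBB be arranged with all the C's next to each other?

Treat the 2 copies of C as a single block. The multiset to arrange is then {CC, B, B, B, I}, 5 items in all.
That gives (5)!/(3!) = 20 arrangements.

20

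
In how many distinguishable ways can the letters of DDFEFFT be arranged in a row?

DDFEFFT has 7 letters with D appearing twice and F appearing 3 times.
The number of distinct arrangements is 7!/(3!·2!) = 5040/12 = 420.

420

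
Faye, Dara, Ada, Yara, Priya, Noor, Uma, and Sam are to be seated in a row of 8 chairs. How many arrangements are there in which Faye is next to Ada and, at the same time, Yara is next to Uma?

2880

Treat {Faye,Ada} as one block (2 orders) and {Yara,Uma} as another (2 orders).
That leaves 6 units to arrange: 2 × 2 × 6! = 4 × 720 = 2880.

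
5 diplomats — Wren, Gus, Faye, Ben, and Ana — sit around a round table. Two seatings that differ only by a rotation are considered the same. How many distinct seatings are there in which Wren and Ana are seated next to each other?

Treat {Wren, Ana} as one unit (2 internal orders) and seat the resulting 4 units around the table: (3)! circular arrangements.
So 2 × (3)! = 2 × 6 = 12.

12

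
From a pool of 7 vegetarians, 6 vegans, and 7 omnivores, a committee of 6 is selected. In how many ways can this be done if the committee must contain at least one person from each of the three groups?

32340

Unrestricted: C(20,6) = 38760 ways to pick any 6 of the 20.
Selections missing a whole group: no vegetarians → C(13,6) = 1716; no vegans → C(14,6) = 3003; no omnivores → C(13,6) = 1716.
Add back selections omitting two groups (i.e. drawn from a single group): C(7,6) + C(6,6) + C(7,6) = 15.
By inclusion–exclusion: 38760 − 6435 + 15 = 32340.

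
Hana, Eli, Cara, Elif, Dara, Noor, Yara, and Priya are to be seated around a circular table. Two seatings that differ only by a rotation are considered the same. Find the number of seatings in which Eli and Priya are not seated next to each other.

3600

Without the restriction there are (7)! = 5040 seatings.
Those with Eli next to Priya: fuse the pair into one unit and seat 7 units around a circle — 2·(6)! = 1440.
Subtracting, 5040 − 1440 = 3600.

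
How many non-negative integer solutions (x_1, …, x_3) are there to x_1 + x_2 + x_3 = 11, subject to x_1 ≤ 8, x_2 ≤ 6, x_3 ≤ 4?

29

By stars and bars, unrestricted non-negative solutions to x_1+…+x_3 = 11 number C(11+2,2) = 78.
Subtract solutions that violate a single cap (substitute x_i' = x_i − (cap_i+1)): x_1 ≥ 9 gives C(4,2) = 6; x_2 ≥ 7 gives C(6,2) = 15; x_3 ≥ 5 gives C(8,2) = 28. Together 49.
No two caps can be exceeded simultaneously, so the pair terms are all 0.
By inclusion–exclusion the count is 78 − 49 + 0 = 29.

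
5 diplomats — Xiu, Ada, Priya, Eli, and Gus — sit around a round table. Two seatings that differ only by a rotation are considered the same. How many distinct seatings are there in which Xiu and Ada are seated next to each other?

12

Treat {Xiu, Ada} as one unit (2 internal orders) and seat the resulting 4 units around the table: (3)! circular arrangements.
So 2 × (3)! = 2 × 6 = 12.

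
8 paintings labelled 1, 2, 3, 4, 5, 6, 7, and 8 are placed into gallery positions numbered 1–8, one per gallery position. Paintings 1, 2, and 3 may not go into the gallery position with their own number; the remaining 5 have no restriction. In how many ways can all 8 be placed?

27240

Let Aᵢ (for i ∈ {1, 2, 3}) be the placements that put painting i in its forbidden gallery position. Any j of these fix j positions, leaving (8−j)! ways to fill the rest, and there are C(3,j) ways to pick which j.
By inclusion–exclusion, the number of valid placements is Σ_{j=0}^{3} (−1)^j C(3,j)·(8−j)!.
Computing: 40320 − 15120 + 2160 − 120 = 27240.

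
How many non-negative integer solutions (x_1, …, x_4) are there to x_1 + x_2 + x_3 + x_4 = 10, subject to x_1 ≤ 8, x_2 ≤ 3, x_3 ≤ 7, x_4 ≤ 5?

154

By stars and bars, unrestricted non-negative solutions to x_1+…+x_4 = 10 number C(10+3,3) = 286.
Subtract solutions that violate a single cap (substitute x_i' = x_i − (cap_i+1)): x_1 ≥ 9 gives C(4,3) = 4; x_2 ≥ 4 gives C(9,3) = 84; x_3 ≥ 8 gives C(5,3) = 10; x_4 ≥ 6 gives C(7,3) = 35. Together 133.
Add back pairs where two caps are both exceeded: 0 + 0 + 0 + 0 + 1 + 0 = 1.
By inclusion–exclusion the count is 286 − 133 + 1 = 154.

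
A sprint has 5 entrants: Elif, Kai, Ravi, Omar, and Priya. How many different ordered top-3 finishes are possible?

This is an ordered selection of 3 from 5: P(5,3).
That gives 5 × 4 × 3 = 60.

60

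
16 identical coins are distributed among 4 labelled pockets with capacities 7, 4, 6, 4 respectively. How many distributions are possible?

54

Without the upper bounds there are C(19,3) = 969 ways to split 16 among 4 pockets.
Subtract solutions that violate a single cap (substitute x_i' = x_i − (cap_i+1)): x_1 ≥ 8 gives C(11,3) = 165; x_2 ≥ 5 gives C(14,3) = 364; x_3 ≥ 7 gives C(12,3) = 220; x_4 ≥ 5 gives C(14,3) = 364. Together 1113.
Add back pairs where two caps are both exceeded: 20 + 4 + 20 + 35 + 84 + 35 = 198.
By inclusion–exclusion the count is 969 − 1113 + 198 = 54.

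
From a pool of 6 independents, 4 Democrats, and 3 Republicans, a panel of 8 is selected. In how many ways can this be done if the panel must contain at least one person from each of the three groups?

1233

With no constraint there are C(13,8) = 1287 possible selections.
Selections missing a whole group: no independents → C(7,8) = 0; no Democrats → C(9,8) = 9; no Republicans → C(10,8) = 45.
Add back selections omitting two groups (i.e. drawn from a single group): C(6,8) + C(4,8) + C(3,8) = 0.
By inclusion–exclusion: 1287 − 54 + 0 = 1233.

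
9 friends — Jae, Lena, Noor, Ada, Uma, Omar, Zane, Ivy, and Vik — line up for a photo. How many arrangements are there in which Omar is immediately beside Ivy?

Treat {Omar, Ivy} as a single unit. There are 8 units to order, and the pair itself can be ordered 2 ways.
That gives 2 × 8! = 2 × 40320 = 80640.

80640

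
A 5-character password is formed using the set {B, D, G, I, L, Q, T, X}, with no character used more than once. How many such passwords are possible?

This is a permutation of 5 out of 8: P(8,5) = 8!/3!.
8 × 7 × 6 × 5 × 4 = 6720.

6720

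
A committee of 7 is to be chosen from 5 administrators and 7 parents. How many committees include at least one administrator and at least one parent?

791

With no constraint there are C(12,7) = 792 possible selections.
Subtract selections that omit an entire group: no administrators → C(7,7) = 1; no parents → C(5,7) = 0.
Both groups omitted at once is impossible, so 792 − 1 = 791.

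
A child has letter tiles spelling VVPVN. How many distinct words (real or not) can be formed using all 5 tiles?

20

The 5 letters of VVPVN have repeats: V appearing 3 times.
So there are 5! / (3!) = 20 distinguishable arrangements.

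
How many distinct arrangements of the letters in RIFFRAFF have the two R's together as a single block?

Treat the 2 copies of R as a single block. The multiset to arrange is then {RR, A, F, F, F, F, I}, 7 items in all.
That gives (7)!/(4!) = 210 arrangements.

210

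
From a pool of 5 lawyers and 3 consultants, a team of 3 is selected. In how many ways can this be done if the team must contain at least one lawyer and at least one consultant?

45

Total 3-person selections from all 8: C(8,3) = 56.
Selections missing a whole group: no lawyers → C(3,3) = 1; no consultants → C(5,3) = 10.
Both groups omitted at once is impossible, so 56 − 11 = 45.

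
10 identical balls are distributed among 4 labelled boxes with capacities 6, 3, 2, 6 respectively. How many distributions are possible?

64

Without the upper bounds there are C(13,3) = 286 ways to split 10 among 4 boxes.
Subtract solutions that violate a single cap (substitute x_i' = x_i − (cap_i+1)): x_1 ≥ 7 gives C(6,3) = 20; x_2 ≥ 4 gives C(9,3) = 84; x_3 ≥ 3 gives C(10,3) = 120; x_4 ≥ 7 gives C(6,3) = 20. Together 244.
Add back pairs where two caps are both exceeded: 0 + 1 + 0 + 20 + 0 + 1 = 22.
By inclusion–exclusion the count is 286 − 244 + 22 = 64.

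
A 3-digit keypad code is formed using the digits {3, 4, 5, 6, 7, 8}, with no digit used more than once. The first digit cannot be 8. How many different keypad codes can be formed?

100

The first digit has 6−1 = 5 choices (anything except 8).
The remaining 2 digits are filled from the other 5 symbols without repetition: 5 × 4 = 20.
Total: 5 × 20 = 100.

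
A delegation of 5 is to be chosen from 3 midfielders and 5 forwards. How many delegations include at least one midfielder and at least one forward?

55

Unrestricted: C(8,5) = 56 ways to pick any 5 of the 8.
Selections missing a whole group: no midfielders → C(5,5) = 1; no forwards → C(3,5) = 0.
Both groups omitted at once is impossible, so 56 − 1 = 55.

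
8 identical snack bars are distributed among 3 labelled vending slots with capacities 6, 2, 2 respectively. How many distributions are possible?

6

By stars and bars, unrestricted non-negative solutions to x_1+…+x_3 = 8 number C(8+2,2) = 45.
Subtract solutions that violate a single cap (substitute x_i' = x_i − (cap_i+1)): x_1 ≥ 7 gives C(3,2) = 3; x_2 ≥ 3 gives C(7,2) = 21; x_3 ≥ 3 gives C(7,2) = 21. Together 45.
Add back pairs where two caps are both exceeded: 0 + 0 + 6 = 6.
By inclusion–exclusion the count is 45 − 45 + 6 = 6.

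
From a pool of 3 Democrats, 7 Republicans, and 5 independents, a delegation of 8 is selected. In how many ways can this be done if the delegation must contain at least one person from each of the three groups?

Unrestricted: C(15,8) = 6435 ways to pick any 8 of the 15.
Subtract selections that omit an entire group: no Democrats → C(12,8) = 495; no Republicans → C(8,8) = 1; no independents → C(10,8) = 45.
Add back selections omitting two groups (i.e. drawn from a single group): C(3,8) + C(7,8) + C(5,8) = 0.
By inclusion–exclusion: 6435 − 541 + 0 = 5894.

5894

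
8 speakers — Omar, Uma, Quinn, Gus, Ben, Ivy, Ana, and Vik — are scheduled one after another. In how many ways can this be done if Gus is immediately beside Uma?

10080

Treat {Gus, Uma} as a single unit. There are 7 units to order, and the pair itself can be ordered 2 ways.
So the count is 2·(7)! = 10080.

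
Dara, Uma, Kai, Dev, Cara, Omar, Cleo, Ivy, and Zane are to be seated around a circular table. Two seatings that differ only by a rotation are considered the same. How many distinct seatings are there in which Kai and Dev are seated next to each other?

Treat {Kai, Dev} as one unit (2 internal orders) and seat the resulting 8 units around the table: (7)! circular arrangements.
So 2 × (7)! = 2 × 5040 = 10080.

10080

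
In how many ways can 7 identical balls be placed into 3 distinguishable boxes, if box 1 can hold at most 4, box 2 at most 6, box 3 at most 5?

By stars and bars, unrestricted non-negative solutions to x_1+…+x_3 = 7 number C(7+2,2) = 36.
Subtract solutions that violate a single cap (substitute x_i' = x_i − (cap_i+1)): x_1 ≥ 5 gives C(4,2) = 6; x_2 ≥ 7 gives C(2,2) = 1; x_3 ≥ 6 gives C(3,2) = 3. Together 10.
No two caps can be exceeded simultaneously, so the pair terms are all 0.
By inclusion–exclusion the count is 36 − 10 + 0 = 26.

26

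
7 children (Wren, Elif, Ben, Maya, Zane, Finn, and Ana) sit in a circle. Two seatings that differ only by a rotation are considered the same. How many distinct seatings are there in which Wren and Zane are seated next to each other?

240

Glue Wren and Zane into a block (2 internal orders). Seating 6 units around a circle gives (5)! arrangements.
So 2 × (5)! = 2 × 120 = 240.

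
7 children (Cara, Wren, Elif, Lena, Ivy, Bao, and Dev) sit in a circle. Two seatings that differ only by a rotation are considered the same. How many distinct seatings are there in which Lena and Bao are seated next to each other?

240

Glue Lena and Bao into a block (2 internal orders). Seating 6 units around a circle gives (5)! arrangements.
So 2 × (5)! = 2 × 120 = 240.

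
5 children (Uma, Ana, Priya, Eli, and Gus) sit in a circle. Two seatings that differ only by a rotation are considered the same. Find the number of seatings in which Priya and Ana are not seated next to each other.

12

Without the restriction there are (4)! = 24 seatings.
Those with Priya next to Ana: fuse the pair into one unit and seat 4 units around a circle — 2·(3)! = 12.
Subtracting, 24 − 12 = 12.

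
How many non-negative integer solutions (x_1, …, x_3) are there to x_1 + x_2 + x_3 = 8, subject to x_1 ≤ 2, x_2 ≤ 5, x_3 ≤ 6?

15

Without the upper bounds there are C(10,2) = 45 ways to split 8 among 3 variables.
Subtract solutions that violate a single cap (substitute x_i' = x_i − (cap_i+1)): x_1 ≥ 3 gives C(7,2) = 21; x_2 ≥ 6 gives C(4,2) = 6; x_3 ≥ 7 gives C(3,2) = 3. Together 30.
No two caps can be exceeded simultaneously, so the pair terms are all 0.
By inclusion–exclusion the count is 45 − 30 + 0 = 15.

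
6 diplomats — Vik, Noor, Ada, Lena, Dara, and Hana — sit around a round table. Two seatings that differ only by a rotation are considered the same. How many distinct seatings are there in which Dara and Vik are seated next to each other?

Glue Dara and Vik into a block (2 internal orders). Seating 5 units around a circle gives (4)! arrangements.
So 2 × (4)! = 2 × 24 = 48.

48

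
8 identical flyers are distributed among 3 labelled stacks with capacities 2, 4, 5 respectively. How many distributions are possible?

9

By stars and bars, unrestricted non-negative solutions to x_1+…+x_3 = 8 number C(8+2,2) = 45.
Subtract solutions that violate a single cap (substitute x_i' = x_i − (cap_i+1)): x_1 ≥ 3 gives C(7,2) = 21; x_2 ≥ 5 gives C(5,2) = 10; x_3 ≥ 6 gives C(4,2) = 6. Together 37.
Add back pairs where two caps are both exceeded: 1 + 0 + 0 = 1.
By inclusion–exclusion the count is 45 − 37 + 1 = 9.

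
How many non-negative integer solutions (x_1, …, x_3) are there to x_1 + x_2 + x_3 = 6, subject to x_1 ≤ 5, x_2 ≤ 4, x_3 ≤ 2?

14

Ignoring the caps, the number of non-negative solutions to x_1+…+x_3 = 6 is C(8,2) = 28.
Subtract solutions that violate a single cap (substitute x_i' = x_i − (cap_i+1)): x_1 ≥ 6 gives C(2,2) = 1; x_2 ≥ 5 gives C(3,2) = 3; x_3 ≥ 3 gives C(5,2) = 10. Together 14.
No two caps can be exceeded simultaneously, so the pair terms are all 0.
By inclusion–exclusion the count is 28 − 14 + 0 = 14.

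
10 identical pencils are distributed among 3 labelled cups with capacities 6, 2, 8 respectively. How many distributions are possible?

18

By stars and bars, unrestricted non-negative solutions to x_1+…+x_3 = 10 number C(10+2,2) = 66.
Subtract solutions that violate a single cap (substitute x_i' = x_i − (cap_i+1)): x_1 ≥ 7 gives C(5,2) = 10; x_2 ≥ 3 gives C(9,2) = 36; x_3 ≥ 9 gives C(3,2) = 3. Together 49.
Add back pairs where two caps are both exceeded: 1 + 0 + 0 = 1.
By inclusion–exclusion the count is 66 − 49 + 1 = 18.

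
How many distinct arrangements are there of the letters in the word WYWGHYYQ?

3360

Letter multiplicities in WYWGHYYQ: G×1, H×1, Q×1, W×2, Y×3.
Dividing 8! = 40320 by 3!·2! = 12 for the repeated letters gives 3360.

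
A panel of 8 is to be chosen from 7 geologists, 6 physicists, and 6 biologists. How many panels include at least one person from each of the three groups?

72513

Unrestricted: C(19,8) = 75582 ways to pick any 8 of the 19.
Subtract selections that omit an entire group: no geologists → C(12,8) = 495; no physicists → C(13,8) = 1287; no biologists → C(13,8) = 1287.
Add back selections omitting two groups (i.e. drawn from a single group): C(7,8) + C(6,8) + C(6,8) = 0.
By inclusion–exclusion: 75582 − 3069 + 0 = 72513.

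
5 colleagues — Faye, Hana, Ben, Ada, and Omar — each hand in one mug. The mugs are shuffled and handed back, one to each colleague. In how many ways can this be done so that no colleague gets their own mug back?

44

This is the derangement count D_5: permutations of 5 items with no fixed point.
By inclusion–exclusion this is Σ_{j=0}^{5} (−1)^j C(5,j)·(5−j)!.
Computing: 120 − 120 + 60 − 20 + 5 − 1 = 44.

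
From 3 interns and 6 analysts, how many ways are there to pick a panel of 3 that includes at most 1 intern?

Split by how many interns are chosen (0 through 1).
Sum: C(3,0)·C(6,3) + C(3,1)·C(6,2) = 20 + 45 = 65.

65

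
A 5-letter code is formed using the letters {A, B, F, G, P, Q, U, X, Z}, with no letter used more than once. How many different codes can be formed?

This is a permutation of 5 out of 9: P(9,5) = 9!/4!.
9 × 8 × 7 × 6 × 5 = 15120.

15120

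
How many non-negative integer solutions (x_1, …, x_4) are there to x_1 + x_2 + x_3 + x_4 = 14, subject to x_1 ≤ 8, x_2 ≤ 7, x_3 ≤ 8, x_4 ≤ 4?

Without the upper bounds there are C(17,3) = 680 ways to split 14 among 4 variables.
Subtract solutions that violate a single cap (substitute x_i' = x_i − (cap_i+1)): x_1 ≥ 9 gives C(8,3) = 56; x_2 ≥ 8 gives C(9,3) = 84; x_3 ≥ 9 gives C(8,3) = 56; x_4 ≥ 5 gives C(12,3) = 220. Together 416.
Add back pairs where two caps are both exceeded: 0 + 0 + 1 + 0 + 4 + 1 = 6.
By inclusion–exclusion the count is 680 − 416 + 6 = 270.

270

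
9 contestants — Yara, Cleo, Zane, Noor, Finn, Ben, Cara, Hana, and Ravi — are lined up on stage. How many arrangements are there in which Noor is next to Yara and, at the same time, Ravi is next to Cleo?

Treat {Noor,Yara} as one block (2 orders) and {Ravi,Cleo} as another (2 orders).
That leaves 7 units to arrange: 2 × 2 × 7! = 4 × 5040 = 20160.

20160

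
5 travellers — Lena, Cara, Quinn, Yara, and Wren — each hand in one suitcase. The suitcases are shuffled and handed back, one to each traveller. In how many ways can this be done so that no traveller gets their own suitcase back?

Count assignments avoiding every fixed point. For any j of the 5 travellers fixed to their own suitcase, the other 5−j can be arranged in (5−j)! ways.
By inclusion–exclusion this is Σ_{j=0}^{5} (−1)^j C(5,j)·(5−j)!.
Computing: 120 − 120 + 60 − 20 + 5 − 1 = 44.

44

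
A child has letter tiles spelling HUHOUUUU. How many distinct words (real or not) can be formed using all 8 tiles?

168

The 8 letters of HUHOUUUU have repeats: H appearing twice and U appearing 5 times.
So there are 8! / (5!·2!) = 168 distinguishable arrangements.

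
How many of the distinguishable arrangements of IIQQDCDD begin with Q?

420

With the first slot taken by Q, it remains to arrange the other 7 letters (IIQDCDD).
Those 7 letters have D appearing 3 times and I appearing twice, giving (7)!/(3!·2!) = 420.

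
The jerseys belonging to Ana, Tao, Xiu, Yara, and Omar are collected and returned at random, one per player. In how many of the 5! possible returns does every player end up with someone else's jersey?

This is the derangement count D_5: permutations of 5 items with no fixed point.
By inclusion–exclusion this is Σ_{j=0}^{5} (−1)^j C(5,j)·(5−j)!.
Computing: 120 − 120 + 60 − 20 + 5 − 1 = 44.

44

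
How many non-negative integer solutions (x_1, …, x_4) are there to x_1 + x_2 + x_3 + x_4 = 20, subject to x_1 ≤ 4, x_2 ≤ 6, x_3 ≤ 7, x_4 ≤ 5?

Without the upper bounds there are C(23,3) = 1771 ways to split 20 among 4 variables.
Subtract solutions that violate a single cap (substitute x_i' = x_i − (cap_i+1)): x_1 ≥ 5 gives C(18,3) = 816; x_2 ≥ 7 gives C(16,3) = 560; x_3 ≥ 8 gives C(15,3) = 455; x_4 ≥ 6 gives C(17,3) = 680. Together 2511.
Add back pairs where two caps are both exceeded: 165 + 120 + 220 + 56 + 120 + 84 = 765.
Subtract triples: 1 + 10 + 4 + 0 = 15.
By inclusion–exclusion the count is 1771 − 2511 + 765 − 15 = 10.

10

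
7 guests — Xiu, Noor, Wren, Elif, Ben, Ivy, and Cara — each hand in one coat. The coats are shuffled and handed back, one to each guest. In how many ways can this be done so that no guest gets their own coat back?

1854

Count assignments avoiding every fixed point. For any j of the 7 guests fixed to their own coat, the other 7−j can be arranged in (7−j)! ways.
By inclusion–exclusion this is Σ_{j=0}^{7} (−1)^j C(7,j)·(7−j)!.
Computing: 5040 − 5040 + 2520 − 840 + 210 − 42 + 7 − 1 = 1854.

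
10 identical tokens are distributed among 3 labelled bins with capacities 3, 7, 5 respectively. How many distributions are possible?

18

Without the upper bounds there are C(12,2) = 66 ways to split 10 among 3 bins.
Subtract solutions that violate a single cap (substitute x_i' = x_i − (cap_i+1)): x_1 ≥ 4 gives C(8,2) = 28; x_2 ≥ 8 gives C(4,2) = 6; x_3 ≥ 6 gives C(6,2) = 15. Together 49.
Add back pairs where two caps are both exceeded: 0 + 1 + 0 = 1.
By inclusion–exclusion the count is 66 − 49 + 1 = 18.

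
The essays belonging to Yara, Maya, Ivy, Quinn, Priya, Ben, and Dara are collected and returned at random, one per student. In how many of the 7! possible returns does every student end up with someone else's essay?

Let Aᵢ be the assignments in which student i gets their own essay. We want the size of the complement of A₁∪…∪A_7.
By inclusion–exclusion this is Σ_{j=0}^{7} (−1)^j C(7,j)·(7−j)!.
Computing: 5040 − 5040 + 2520 − 840 + 210 − 42 + 7 − 1 = 1854.

1854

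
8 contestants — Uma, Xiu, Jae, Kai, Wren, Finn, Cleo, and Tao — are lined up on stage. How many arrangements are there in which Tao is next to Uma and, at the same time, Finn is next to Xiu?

2880

Treat {Tao,Uma} as one block (2 orders) and {Finn,Xiu} as another (2 orders).
That leaves 6 units to arrange: 2 × 2 × 6! = 4 × 720 = 2880.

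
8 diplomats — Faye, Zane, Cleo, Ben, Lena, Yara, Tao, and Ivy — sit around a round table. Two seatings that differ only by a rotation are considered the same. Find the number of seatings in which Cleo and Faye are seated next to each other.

1440

Glue Cleo and Faye into a block (2 internal orders). Seating 7 units around a circle gives (6)! arrangements.
So 2 × (6)! = 2 × 720 = 1440.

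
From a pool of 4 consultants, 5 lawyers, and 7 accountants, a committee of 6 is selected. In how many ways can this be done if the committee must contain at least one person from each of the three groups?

Total 6-person selections from all 16: C(16,6) = 8008.
Subtract selections that omit an entire group: no consultants → C(12,6) = 924; no lawyers → C(11,6) = 462; no accountants → C(9,6) = 84.
Add back selections omitting two groups (i.e. drawn from a single group): C(4,6) + C(5,6) + C(7,6) = 7.
By inclusion–exclusion: 8008 − 1470 + 7 = 6545.

6545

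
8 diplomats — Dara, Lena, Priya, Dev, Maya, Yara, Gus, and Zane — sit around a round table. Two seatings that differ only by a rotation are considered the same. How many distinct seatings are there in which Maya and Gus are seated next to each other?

Treat {Maya, Gus} as one unit (2 internal orders) and seat the resulting 7 units around the table: (6)! circular arrangements.
So 2 × (6)! = 2 × 720 = 1440.

1440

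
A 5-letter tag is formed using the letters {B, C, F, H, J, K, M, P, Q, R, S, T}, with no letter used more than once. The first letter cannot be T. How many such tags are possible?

The first letter has 12−1 = 11 choices (anything except T).
The remaining 4 letters are filled from the other 11 symbols without repetition: 11 × 10 × 9 × 8 = 7920.
Total: 11 × 7920 = 87120.

87120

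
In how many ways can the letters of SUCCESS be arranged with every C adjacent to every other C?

Treat the 2 copies of C as a single block. The multiset to arrange is then {CC, E, S, S, S, U}, 6 items in all.
That gives (6)!/(3!) = 120 arrangements.

120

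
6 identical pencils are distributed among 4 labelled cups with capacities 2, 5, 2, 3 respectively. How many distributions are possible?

By stars and bars, unrestricted non-negative solutions to x_1+…+x_4 = 6 number C(6+3,3) = 84.
Subtract solutions that violate a single cap (substitute x_i' = x_i − (cap_i+1)): x_1 ≥ 3 gives C(6,3) = 20; x_2 ≥ 6 gives C(3,3) = 1; x_3 ≥ 3 gives C(6,3) = 20; x_4 ≥ 4 gives C(5,3) = 10. Together 51.
Add back pairs where two caps are both exceeded: 0 + 1 + 0 + 0 + 0 + 0 = 1.
By inclusion–exclusion the count is 84 − 51 + 1 = 34.

34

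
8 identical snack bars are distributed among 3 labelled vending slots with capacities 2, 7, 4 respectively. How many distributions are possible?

14

By stars and bars, unrestricted non-negative solutions to x_1+…+x_3 = 8 number C(8+2,2) = 45.
Subtract solutions that violate a single cap (substitute x_i' = x_i − (cap_i+1)): x_1 ≥ 3 gives C(7,2) = 21; x_2 ≥ 8 gives C(2,2) = 1; x_3 ≥ 5 gives C(5,2) = 10. Together 32.
Add back pairs where two caps are both exceeded: 0 + 1 + 0 = 1.
By inclusion–exclusion the count is 45 − 32 + 1 = 14.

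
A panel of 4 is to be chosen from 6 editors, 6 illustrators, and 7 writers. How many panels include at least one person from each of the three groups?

2016

Unrestricted: C(19,4) = 3876 ways to pick any 4 of the 19.
Selections missing a whole group: no editors → C(13,4) = 715; no illustrators → C(13,4) = 715; no writers → C(12,4) = 495.
Add back selections omitting two groups (i.e. drawn from a single group): C(6,4) + C(6,4) + C(7,4) = 65.
By inclusion–exclusion: 3876 − 1925 + 65 = 2016.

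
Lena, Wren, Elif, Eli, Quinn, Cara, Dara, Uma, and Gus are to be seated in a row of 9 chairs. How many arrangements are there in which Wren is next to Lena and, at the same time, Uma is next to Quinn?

Treat {Wren,Lena} as one block (2 orders) and {Uma,Quinn} as another (2 orders).
That leaves 7 units to arrange: 2 × 2 × 7! = 4 × 5040 = 20160.

20160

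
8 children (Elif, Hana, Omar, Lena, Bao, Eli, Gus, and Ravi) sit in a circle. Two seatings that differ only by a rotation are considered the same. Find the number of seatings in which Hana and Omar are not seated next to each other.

All circular seatings of 8 people number (7)! = 5040.
Seatings with Hana beside Omar: treat them as a block with 2 internal orders, giving 2 × (6)! = 1440.
Subtracting, 5040 − 1440 = 3600.

3600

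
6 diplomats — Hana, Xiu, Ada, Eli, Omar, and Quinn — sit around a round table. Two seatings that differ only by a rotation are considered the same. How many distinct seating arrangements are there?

Seat Hana anywhere (absorbing the rotational symmetry), then permute the other 5: (5)! = 120.

120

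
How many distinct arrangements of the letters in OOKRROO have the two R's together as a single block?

Treat the 2 copies of R as a single block. The multiset to arrange is then {RR, K, O, O, O, O}, 6 items in all.
That gives (6)!/(4!) = 30 arrangements.

30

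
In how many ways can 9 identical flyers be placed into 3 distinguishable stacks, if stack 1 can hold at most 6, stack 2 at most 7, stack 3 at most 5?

Ignoring the caps, the number of non-negative solutions to x_1+…+x_3 = 9 is C(11,2) = 55.
Subtract solutions that violate a single cap (substitute x_i' = x_i − (cap_i+1)): x_1 ≥ 7 gives C(4,2) = 6; x_2 ≥ 8 gives C(3,2) = 3; x_3 ≥ 6 gives C(5,2) = 10. Together 19.
No two caps can be exceeded simultaneously, so the pair terms are all 0.
By inclusion–exclusion the count is 55 − 19 + 0 = 36.

36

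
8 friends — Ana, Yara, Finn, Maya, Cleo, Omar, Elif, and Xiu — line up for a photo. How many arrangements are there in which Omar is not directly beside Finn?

30240

There are 8! = 40320 arrangements in all. If Omar and Finn are adjacent, merging them into one block gives 2·(7)! = 10080 arrangements.
Complementary counting: 40320 − 10080 = 30240.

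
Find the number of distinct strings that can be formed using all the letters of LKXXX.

20

Letter multiplicities in LKXXX: K×1, L×1, X×3.
The number of distinct arrangements is 5!/(3!) = 120/6 = 20.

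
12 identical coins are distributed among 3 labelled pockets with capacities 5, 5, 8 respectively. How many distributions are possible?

By stars and bars, unrestricted non-negative solutions to x_1+…+x_3 = 12 number C(12+2,2) = 91.
Subtract solutions that violate a single cap (substitute x_i' = x_i − (cap_i+1)): x_1 ≥ 6 gives C(8,2) = 28; x_2 ≥ 6 gives C(8,2) = 28; x_3 ≥ 9 gives C(5,2) = 10. Together 66.
Add back pairs where two caps are both exceeded: 1 + 0 + 0 = 1.
By inclusion–exclusion the count is 91 − 66 + 1 = 26.

26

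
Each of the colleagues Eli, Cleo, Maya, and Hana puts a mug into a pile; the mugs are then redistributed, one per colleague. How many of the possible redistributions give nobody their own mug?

Count assignments avoiding every fixed point. For any j of the 4 colleagues fixed to their own mug, the other 4−j can be arranged in (4−j)! ways.
By inclusion–exclusion this is Σ_{j=0}^{4} (−1)^j C(4,j)·(4−j)!.
Computing: 24 − 24 + 12 − 4 + 1 = 9.

9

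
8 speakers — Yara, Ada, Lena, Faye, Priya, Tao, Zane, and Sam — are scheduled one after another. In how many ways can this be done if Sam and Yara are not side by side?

30240

There are 8! = 40320 arrangements in all. If Sam and Yara are adjacent, merging them into one block gives 2·(7)! = 10080 arrangements.
So 40320 − 10080 = 30240 arrangements keep them apart.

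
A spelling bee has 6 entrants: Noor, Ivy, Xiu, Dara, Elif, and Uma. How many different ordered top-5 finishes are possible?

This is an ordered selection of 5 from 6: P(6,5).
That gives 6 × 5 × 4 × 3 × 2 = 720.

720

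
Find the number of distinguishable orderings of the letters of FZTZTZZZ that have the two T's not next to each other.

126

There are 8!/(5!·2!) = 168 arrangements of FZTZTZZZ in total.
If the two T's are adjacent, glue them into one block, leaving 7 items to arrange: (7)!/(5!) = 42 ways.
Hence 168 − 42 = 126.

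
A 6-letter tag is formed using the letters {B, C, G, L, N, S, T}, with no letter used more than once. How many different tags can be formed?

5040

This is a permutation of 6 out of 7: P(7,6) = 7!/1!.
7 × 6 × 5 × 4 × 3 × 2 = 5040.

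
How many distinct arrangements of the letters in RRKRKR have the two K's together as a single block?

Treat the 2 copies of K as a single block. The multiset to arrange is then {KK, R, R, R, R}, 5 items in all.
That gives (5)!/(4!) = 5 arrangements.

5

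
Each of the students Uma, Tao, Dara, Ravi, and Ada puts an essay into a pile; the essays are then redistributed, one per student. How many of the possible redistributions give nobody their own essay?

44

This is the derangement count D_5: permutations of 5 items with no fixed point.
By inclusion–exclusion this is Σ_{j=0}^{5} (−1)^j C(5,j)·(5−j)!.
Computing: 120 − 120 + 60 − 20 + 5 − 1 = 44.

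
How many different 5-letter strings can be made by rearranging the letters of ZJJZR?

The 5 letters of ZJJZR have repeats: J appearing twice and Z appearing twice.
The number of distinct arrangements is 5!/(2!·2!) = 120/4 = 30.

30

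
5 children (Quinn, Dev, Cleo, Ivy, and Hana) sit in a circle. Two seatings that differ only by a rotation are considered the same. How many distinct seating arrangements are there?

Around a circle, 5 distinct people have 5!/5 = (4)! = 24 rotationally distinct seatings.

24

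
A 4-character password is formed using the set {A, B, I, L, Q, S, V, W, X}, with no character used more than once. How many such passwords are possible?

With no repetition, fill the 4 characters in order: 9 choices, then 8, down to 6.
9 × 8 × 7 × 6 = 3024.

3024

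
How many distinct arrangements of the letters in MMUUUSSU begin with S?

Fix S in the first position and arrange the remaining 7 letters.
Those 7 letters have M appearing twice and U appearing 4 times, giving (7)!/(4!·2!) = 105.

105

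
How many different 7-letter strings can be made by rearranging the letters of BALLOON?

The 7 letters of BALLOON have repeats: L appearing twice and O appearing twice.
So there are 7! / (2!·2!) = 1260 distinguishable arrangements.

1260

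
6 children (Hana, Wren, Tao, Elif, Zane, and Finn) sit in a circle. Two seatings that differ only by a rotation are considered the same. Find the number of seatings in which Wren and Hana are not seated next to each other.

Without the restriction there are (5)! = 120 seatings.
Those with Wren next to Hana: fuse the pair into one unit and seat 5 units around a circle — 2·(4)! = 48.
Subtracting, 120 − 48 = 72.

72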